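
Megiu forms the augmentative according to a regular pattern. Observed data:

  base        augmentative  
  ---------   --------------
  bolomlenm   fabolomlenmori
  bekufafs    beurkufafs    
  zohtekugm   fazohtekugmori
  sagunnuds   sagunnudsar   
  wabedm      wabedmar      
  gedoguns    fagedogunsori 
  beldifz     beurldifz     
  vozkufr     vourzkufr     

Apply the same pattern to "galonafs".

bekufafs and sagunnuds both end in -s yet inflect differently (beurkufafs, sagunnudsar), so the final letter is not what conditions the rule; the second-to-last letter is.
"galonafs" has second-to-last letter 'f'. The stems whose second-to-last letter is 'f' (vozkufr → vourzkufr, bekufafs → beurkufafs, beldifz → beurldifz) insert -ur- after the first vowel.
The other patterns: stems whose second-to-last letter is 'd' add -ar; stems whose second-to-last letter is 'g' or 'n' add fa- … -ori around the stem.
So galonafs → gaurlonafs.

gaurlonafs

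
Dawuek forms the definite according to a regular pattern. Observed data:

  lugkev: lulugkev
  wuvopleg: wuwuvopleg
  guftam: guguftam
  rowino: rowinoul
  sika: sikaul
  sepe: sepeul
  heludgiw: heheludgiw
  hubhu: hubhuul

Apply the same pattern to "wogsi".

wogsiul

sepe and wuvopleg both have last vowel 'e' yet inflect differently (sepeul, wuwuvopleg), so the last vowel is not what conditions the rule; whether the stem ends in a vowel or a consonant is.
"wogsi" ends in a vowel. The stems ending in a vowel (sika → sikaul, sepe → sepeul, rowino → rowinoul) add -ul.
So wogsi → wogsiul.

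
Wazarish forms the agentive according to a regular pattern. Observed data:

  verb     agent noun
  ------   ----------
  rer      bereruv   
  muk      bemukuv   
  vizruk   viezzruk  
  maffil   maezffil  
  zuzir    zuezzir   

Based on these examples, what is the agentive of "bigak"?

muk and vizruk both end in -k yet inflect differently (bemukuv, viezzruk), so the final letter is not what conditions the rule; the number of vowels is.
"bigak" has 2 vowels. The stems with 2 vowels (vizruk → viezzruk, maffil → maezffil, zuzir → zuezzir) insert -ez- after the first vowel.
The other pattern: stems with 1 vowel add be- … -uv around the stem.
So bigak → biezgak.

biezgak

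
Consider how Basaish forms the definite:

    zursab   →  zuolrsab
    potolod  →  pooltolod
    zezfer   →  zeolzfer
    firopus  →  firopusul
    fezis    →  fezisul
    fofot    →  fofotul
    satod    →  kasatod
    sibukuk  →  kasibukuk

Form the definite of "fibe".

fibeul

"fibe" begins with f-. The stems beginning with f- (firopus → firopusul, fezis → fezisul, fofot → fofotul) add -ul.
The other patterns: stems beginning with p- or z- insert -ol- after the first vowel; stems beginning with s- add the prefix ka-.
So fibe → fibeul.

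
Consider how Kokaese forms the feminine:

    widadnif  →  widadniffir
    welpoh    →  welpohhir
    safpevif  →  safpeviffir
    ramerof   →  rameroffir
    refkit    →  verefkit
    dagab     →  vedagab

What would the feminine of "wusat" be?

widadnif and refkit both have last vowel 'i' yet inflect differently (widadniffir, verefkit), so the last vowel is not what conditions the rule; the final letter is.
"wusat" ends in -t. The one such stem in the data (refkit → verefkit) adds the prefix ve-, so the same rule applies.
The other pattern: stems ending in -f or -h double the final consonant and add -ir.
So wusat → vewusat.

vewusat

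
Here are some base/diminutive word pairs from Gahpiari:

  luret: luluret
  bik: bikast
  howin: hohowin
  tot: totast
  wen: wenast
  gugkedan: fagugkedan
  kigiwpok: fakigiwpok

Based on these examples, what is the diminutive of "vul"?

"vul" has 1 vowel. The stems with 1 vowel (bik → bikast, tot → totast, wen → wenast) add -ast.
The other patterns: stems with 2 vowels repeat the first consonant+vowel as a prefix; stems with 3 vowels add the prefix fa-.
So vul → vulast.

vulast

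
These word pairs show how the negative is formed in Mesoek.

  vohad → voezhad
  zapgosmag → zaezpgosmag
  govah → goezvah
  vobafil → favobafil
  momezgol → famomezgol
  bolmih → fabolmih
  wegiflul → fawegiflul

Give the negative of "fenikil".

govah and bolmih both end in -h yet inflect differently (goezvah, fabolmih), so the final letter is not what conditions the rule; the last vowel is.
"fenikil" has last vowel 'i'. The stems whose last vowel is 'i' (vobafil → favobafil, bolmih → fabolmih) add the prefix fa-.
The other pattern: stems whose last vowel is 'a' insert -ez- after the first vowel.
So fenikil → fafenikil.

fafenikil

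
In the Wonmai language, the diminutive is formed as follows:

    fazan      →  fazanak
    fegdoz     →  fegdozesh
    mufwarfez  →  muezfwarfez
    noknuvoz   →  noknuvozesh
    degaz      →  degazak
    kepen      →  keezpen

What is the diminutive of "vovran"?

vovranak

mufwarfez and fegdoz both end in -z yet inflect differently (muezfwarfez, fegdozesh), so the final letter is not what conditions the rule; the last vowel is.
"vovran" has last vowel 'a'. The stems whose last vowel is 'a' (degaz → degazak, fazan → fazanak) add -ak.
The other patterns: stems whose last vowel is 'e' insert -ez- after the first vowel; stems whose last vowel is 'o' add -esh.
So vovran → vovranak.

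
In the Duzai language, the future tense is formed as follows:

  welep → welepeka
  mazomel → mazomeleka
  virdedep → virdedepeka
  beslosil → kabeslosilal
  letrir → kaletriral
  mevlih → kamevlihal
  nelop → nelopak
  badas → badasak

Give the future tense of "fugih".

"fugih" has last vowel 'i'. The stems whose last vowel is 'i' (beslosil → kabeslosilal, letrir → kaletriral, mevlih → kamevlihal) add ka- … -al around the stem.
So fugih → kafugihal.

kafugihal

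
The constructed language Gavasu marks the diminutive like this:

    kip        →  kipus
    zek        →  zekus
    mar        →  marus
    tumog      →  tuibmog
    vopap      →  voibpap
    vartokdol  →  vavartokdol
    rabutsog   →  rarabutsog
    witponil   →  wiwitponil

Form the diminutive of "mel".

"mel" has 1 vowel. The stems with 1 vowel (kip → kipus, zek → zekus, mar → marus) add -us.
The other patterns: stems with 2 vowels insert -ib- after the first vowel; stems with 3 vowels repeat the first consonant+vowel as a prefix.
So mel → melus.

melus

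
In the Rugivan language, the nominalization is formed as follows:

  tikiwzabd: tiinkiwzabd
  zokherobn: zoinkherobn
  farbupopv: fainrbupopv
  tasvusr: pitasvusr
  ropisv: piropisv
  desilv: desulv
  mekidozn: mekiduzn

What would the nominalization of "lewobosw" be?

farbupopv and ropisv both end in -v yet inflect differently (fainrbupopv, piropisv), so the final letter is not what conditions the rule; the second-to-last letter is.
"lewobosw" has second-to-last letter 's'. The stems whose second-to-last letter is 's' (tasvusr → pitasvusr, ropisv → piropisv) add the prefix pi-.
The other patterns: stems whose second-to-last letter is 'b' or 'p' insert -in- after the first vowel; stems whose second-to-last letter is 'l' or 'z' change the last vowel to 'u'.
So lewobosw → pilewobosw.

pilewobosw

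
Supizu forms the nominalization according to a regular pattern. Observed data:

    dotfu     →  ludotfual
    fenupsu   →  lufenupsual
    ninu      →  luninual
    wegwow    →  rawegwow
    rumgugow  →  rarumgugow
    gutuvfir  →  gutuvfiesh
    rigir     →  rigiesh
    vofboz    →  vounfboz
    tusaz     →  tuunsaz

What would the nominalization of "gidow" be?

wegwow and vofboz both have last vowel 'o' yet inflect differently (rawegwow, vounfboz), so the last vowel is not what conditions the rule; the final letter is.
"gidow" ends in -w. The stems ending in -w (wegwow → rawegwow, rumgugow → rarumgugow) add the prefix ra-.
The other patterns: stems ending in -u add lu- … -al around the stem; stems ending in -r drop the final letter and add -esh; stems ending in -z insert -un- after the first vowel.
So gidow → ragidow.

ragidow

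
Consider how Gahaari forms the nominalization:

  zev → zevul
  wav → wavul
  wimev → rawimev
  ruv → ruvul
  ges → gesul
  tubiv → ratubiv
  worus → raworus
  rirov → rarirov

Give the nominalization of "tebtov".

zev and rirov both end in -v yet inflect differently (zevul, rarirov), so the final letter is not what conditions the rule; the number of vowels is.
"tebtov" has 2 vowels. The stems with 2 vowels (rirov → rarirov, wimev → rawimev, worus → raworus) add the prefix ra-.
So tebtov → ratebtov.

ratebtov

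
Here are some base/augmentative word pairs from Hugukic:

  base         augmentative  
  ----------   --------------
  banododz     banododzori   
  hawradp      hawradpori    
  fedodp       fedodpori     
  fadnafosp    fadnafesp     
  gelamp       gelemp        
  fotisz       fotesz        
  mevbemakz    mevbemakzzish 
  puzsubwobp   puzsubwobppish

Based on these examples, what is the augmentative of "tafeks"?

tafekssish

"tafeks" has second-to-last letter 'k'. The one such stem in the data (mevbemakz → mevbemakzzish) doubles the final consonant and adds -ish (as does puzsubwobp), so the same rule applies.
The other patterns: stems whose second-to-last letter is 'd' add -ori; stems whose second-to-last letter is 'm' or 's' change the last vowel to 'e'.
So tafeks → tafekssish.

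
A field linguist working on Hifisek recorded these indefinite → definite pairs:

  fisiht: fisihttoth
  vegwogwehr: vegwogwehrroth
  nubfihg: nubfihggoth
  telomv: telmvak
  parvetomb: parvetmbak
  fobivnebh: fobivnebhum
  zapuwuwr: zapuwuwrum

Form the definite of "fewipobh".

vegwogwehr and zapuwuwr both end in -r yet inflect differently (vegwogwehrroth, zapuwuwrum), so the final letter is not what conditions the rule; the second-to-last letter is.
"fewipobh" has second-to-last letter 'b'. The one such stem in the data (fobivnebh → fobivnebhum) adds -um, so the same rule applies.
The other patterns: stems whose second-to-last letter is 'h' double the final consonant and add -oth; stems whose second-to-last letter is 'm' delete the last vowel and add -ak.
So fewipobh → fewipobhum.

fewipobhum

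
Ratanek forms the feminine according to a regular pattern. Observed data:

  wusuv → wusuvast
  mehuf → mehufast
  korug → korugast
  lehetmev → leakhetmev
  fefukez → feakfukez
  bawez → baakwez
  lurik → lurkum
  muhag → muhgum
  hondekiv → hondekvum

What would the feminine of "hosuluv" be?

wusuv and lehetmev both end in -v yet inflect differently (wusuvast, leakhetmev), so the final letter is not what conditions the rule; the last vowel is.
"hosuluv" has last vowel 'u'. The stems whose last vowel is 'u' (wusuv → wusuvast, mehuf → mehufast, korug → korugast) add -ast.
The other patterns: stems whose last vowel is 'e' insert -ak- after the first vowel; stems whose last vowel is 'a' or 'i' delete the last vowel and add -um.
So hosuluv → hosuluvast.

hosuluvast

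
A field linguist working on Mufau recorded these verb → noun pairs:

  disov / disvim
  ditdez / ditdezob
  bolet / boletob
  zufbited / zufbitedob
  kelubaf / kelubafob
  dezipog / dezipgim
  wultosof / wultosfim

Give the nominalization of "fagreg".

fagregob

"fagreg" has last vowel 'e'. The stems whose last vowel is 'e' (ditdez → ditdezob, bolet → boletob, zufbited → zufbitedob) add -ob.
The other pattern: stems whose last vowel is 'o' delete the last vowel and add -im.
So fagreg → fagregob.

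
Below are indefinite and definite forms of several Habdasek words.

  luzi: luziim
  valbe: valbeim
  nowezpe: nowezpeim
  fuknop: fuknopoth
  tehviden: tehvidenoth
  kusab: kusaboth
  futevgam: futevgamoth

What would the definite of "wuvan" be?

valbe and tehviden both have last vowel 'e' yet inflect differently (valbeim, tehvidenoth), so the last vowel is not what conditions the rule; whether the stem ends in a vowel or a consonant is.
"wuvan" ends in a consonant. The stems ending in a consonant (fuknop → fuknopoth, tehviden → tehvidenoth, kusab → kusaboth) add -oth.
So wuvan → wuvanoth.

wuvanoth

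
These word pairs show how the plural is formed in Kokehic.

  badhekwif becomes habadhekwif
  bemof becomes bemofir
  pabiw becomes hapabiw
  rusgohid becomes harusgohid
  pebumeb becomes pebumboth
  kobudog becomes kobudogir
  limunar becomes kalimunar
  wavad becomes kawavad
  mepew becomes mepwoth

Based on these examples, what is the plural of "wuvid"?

"wuvid" has last vowel 'i'. The stems whose last vowel is 'i' (badhekwif → habadhekwif, pabiw → hapabiw, rusgohid → harusgohid) add the prefix ha-.
So wuvid → hawuvid.

hawuvid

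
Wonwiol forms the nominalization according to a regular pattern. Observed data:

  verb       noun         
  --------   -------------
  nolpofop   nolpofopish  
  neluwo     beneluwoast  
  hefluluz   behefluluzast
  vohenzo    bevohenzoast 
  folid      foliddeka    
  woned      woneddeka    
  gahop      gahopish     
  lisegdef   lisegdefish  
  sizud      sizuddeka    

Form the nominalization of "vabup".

lisegdef and woned both have last vowel 'e' yet inflect differently (lisegdefish, woneddeka), so the last vowel is not what conditions the rule; the final letter is.
"vabup" ends in -p. The stems ending in -p (gahop → gahopish, nolpofop → nolpofopish) add -ish.
So vabup → vabupish.

vabupish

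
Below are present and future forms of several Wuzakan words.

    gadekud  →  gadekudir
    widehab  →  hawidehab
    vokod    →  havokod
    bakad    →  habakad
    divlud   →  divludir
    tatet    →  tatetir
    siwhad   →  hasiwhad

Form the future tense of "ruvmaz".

"ruvmaz" has last vowel 'a'. The stems whose last vowel is 'a' (siwhad → hasiwhad, widehab → hawidehab, bakad → habakad) add the prefix ha-.
The other pattern: stems whose last vowel is 'e' or 'u' add -ir.
So ruvmaz → haruvmaz.

haruvmaz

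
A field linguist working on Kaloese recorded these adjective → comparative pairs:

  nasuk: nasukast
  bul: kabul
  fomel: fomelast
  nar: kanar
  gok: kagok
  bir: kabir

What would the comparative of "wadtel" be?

nasuk and gok both end in -k yet inflect differently (nasukast, kagok), so the final letter is not what conditions the rule; the number of vowels is.
"wadtel" has 2 vowels. The stems with 2 vowels (fomel → fomelast, nasuk → nasukast) add -ast.
So wadtel → wadtelast.

wadtelast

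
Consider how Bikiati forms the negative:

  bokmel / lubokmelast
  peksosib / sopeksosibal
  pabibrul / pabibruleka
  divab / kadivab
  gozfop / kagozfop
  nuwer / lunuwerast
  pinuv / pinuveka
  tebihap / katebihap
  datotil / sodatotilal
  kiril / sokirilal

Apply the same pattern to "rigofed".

lurigofedast

pabibrul and bokmel both end in -l yet inflect differently (pabibruleka, lubokmelast), so the final letter is not what conditions the rule; the last vowel is.
"rigofed" has last vowel 'e'. The stems whose last vowel is 'e' (bokmel → lubokmelast, nuwer → lunuwerast) add lu- … -ast around the stem.
The other patterns: stems whose last vowel is 'a' or 'o' add the prefix ka-; stems whose last vowel is 'u' add -eka; stems whose last vowel is 'i' add so- … -al around the stem.
So rigofed → lurigofedast.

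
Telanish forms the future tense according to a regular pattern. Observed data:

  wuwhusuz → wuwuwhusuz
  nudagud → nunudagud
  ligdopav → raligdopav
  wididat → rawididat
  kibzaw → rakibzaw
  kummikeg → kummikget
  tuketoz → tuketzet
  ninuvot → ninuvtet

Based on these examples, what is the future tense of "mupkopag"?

ramupkopag

wuwhusuz and tuketoz both end in -z yet inflect differently (wuwuwhusuz, tuketzet), so the final letter is not what conditions the rule; the last vowel is.
"mupkopag" has last vowel 'a'. The stems whose last vowel is 'a' (ligdopav → raligdopav, wididat → rawididat, kibzaw → rakibzaw) add the prefix ra-.
The other patterns: stems whose last vowel is 'u' repeat the first consonant+vowel as a prefix; stems whose last vowel is 'e' or 'o' delete the last vowel and add -et.
So mupkopag → ramupkopag.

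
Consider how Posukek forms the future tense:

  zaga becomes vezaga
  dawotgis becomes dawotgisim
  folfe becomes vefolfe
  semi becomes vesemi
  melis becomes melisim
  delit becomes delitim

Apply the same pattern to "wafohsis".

dawotgis and semi both have last vowel 'i' yet inflect differently (dawotgisim, vesemi), so the last vowel is not what conditions the rule; whether the stem ends in a vowel or a consonant is.
"wafohsis" ends in a consonant. The stems ending in a consonant (dawotgis → dawotgisim, delit → delitim, melis → melisim) add -im.
So wafohsis → wafohsisim.

wafohsisim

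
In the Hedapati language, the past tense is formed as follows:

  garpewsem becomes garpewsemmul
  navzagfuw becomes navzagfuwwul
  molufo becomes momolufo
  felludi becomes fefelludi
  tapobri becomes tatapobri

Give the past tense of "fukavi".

fufukavi

garpewsem and molufo both have 3 vowels yet inflect differently (garpewsemmul, momolufo), so the number of vowels is not what conditions the rule; whether the stem ends in a vowel or a consonant is.
"fukavi" ends in a vowel. The stems ending in a vowel (molufo → momolufo, felludi → fefelludi, tapobri → tatapobri) repeat the first consonant+vowel as a prefix.
So fukavi → fufukavi.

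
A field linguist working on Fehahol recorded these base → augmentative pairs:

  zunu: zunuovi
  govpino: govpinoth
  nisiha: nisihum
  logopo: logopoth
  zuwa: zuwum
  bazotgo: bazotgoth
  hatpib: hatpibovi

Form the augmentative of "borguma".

"borguma" ends in -a. The stems ending in -a (nisiha → nisihum, zuwa → zuwum) drop the final letter and add -um.
So borguma → borgumum.

borgumum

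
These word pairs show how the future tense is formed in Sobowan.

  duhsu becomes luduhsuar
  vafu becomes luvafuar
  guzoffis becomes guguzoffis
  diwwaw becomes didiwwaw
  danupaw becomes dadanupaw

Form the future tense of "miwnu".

duhsu and diwwaw both begin with d- yet inflect differently (luduhsuar, didiwwaw), so the first letter is not what conditions the rule; whether the stem ends in a vowel or a consonant is.
"miwnu" ends in a vowel. The stems ending in a vowel (duhsu → luduhsuar, vafu → luvafuar) add lu- … -ar around the stem.
The other pattern: stems ending in a consonant repeat the first consonant+vowel as a prefix.
So miwnu → lumiwnuar.

lumiwnuar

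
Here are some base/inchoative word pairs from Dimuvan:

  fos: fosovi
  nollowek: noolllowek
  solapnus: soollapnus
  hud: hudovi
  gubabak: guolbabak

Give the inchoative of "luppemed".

solapnus and fos both end in -s yet inflect differently (soollapnus, fosovi), so the final letter is not what conditions the rule; the number of vowels is.
"luppemed" has 3 vowels. The stems with 3 vowels (nollowek → noolllowek, solapnus → soollapnus, gubabak → guolbabak) insert -ol- after the first vowel.
The other pattern: stems with 1 vowel add -ovi.
So luppemed → luolppemed.

luolppemed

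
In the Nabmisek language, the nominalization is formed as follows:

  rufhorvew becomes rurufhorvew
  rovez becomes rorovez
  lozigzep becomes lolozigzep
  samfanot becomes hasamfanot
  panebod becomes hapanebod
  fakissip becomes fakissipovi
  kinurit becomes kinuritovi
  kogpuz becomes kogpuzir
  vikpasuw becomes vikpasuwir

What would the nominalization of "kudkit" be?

lozigzep and fakissip both end in -p yet inflect differently (lolozigzep, fakissipovi), so the final letter is not what conditions the rule; the last vowel is.
"kudkit" has last vowel 'i'. The stems whose last vowel is 'i' (fakissip → fakissipovi, kinurit → kinuritovi) add -ovi.
So kudkit → kudkitovi.

kudkitovi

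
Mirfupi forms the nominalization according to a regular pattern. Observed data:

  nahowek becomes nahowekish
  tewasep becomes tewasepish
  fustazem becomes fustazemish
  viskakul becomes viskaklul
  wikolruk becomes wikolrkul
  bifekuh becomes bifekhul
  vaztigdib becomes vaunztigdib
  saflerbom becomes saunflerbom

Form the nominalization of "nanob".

nahowek and wikolruk both end in -k yet inflect differently (nahowekish, wikolrkul), so the final letter is not what conditions the rule; the last vowel is.
"nanob" has last vowel 'o'. The one such stem in the data (saflerbom → saunflerbom) inserts -un- after the first vowel (as does vaztigdib), so the same rule applies.
So nanob → naunnob.

naunnob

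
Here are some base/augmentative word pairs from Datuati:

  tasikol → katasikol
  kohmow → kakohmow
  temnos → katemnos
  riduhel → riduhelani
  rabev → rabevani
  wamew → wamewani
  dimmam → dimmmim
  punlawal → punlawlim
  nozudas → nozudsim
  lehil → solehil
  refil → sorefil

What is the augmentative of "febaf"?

tasikol and riduhel both end in -l yet inflect differently (katasikol, riduhelani), so the final letter is not what conditions the rule; the last vowel is.
"febaf" has last vowel 'a'. The stems whose last vowel is 'a' (dimmam → dimmmim, punlawal → punlawlim, nozudas → nozudsim) delete the last vowel and add -im.
The other patterns: stems whose last vowel is 'o' add the prefix ka-; stems whose last vowel is 'e' add -ani; stems whose last vowel is 'i' add the prefix so-.
So febaf → febfim.

febfim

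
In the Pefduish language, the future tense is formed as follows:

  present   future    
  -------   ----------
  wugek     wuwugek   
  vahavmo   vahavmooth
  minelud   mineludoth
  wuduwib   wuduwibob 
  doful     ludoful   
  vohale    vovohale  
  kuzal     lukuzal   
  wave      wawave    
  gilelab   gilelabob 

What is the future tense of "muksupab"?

gilelab and kuzal both have last vowel 'a' yet inflect differently (gilelabob, lukuzal), so the last vowel is not what conditions the rule; the final letter is.
"muksupab" ends in -b. The stems ending in -b (gilelab → gilelabob, wuduwib → wuduwibob) add -ob.
The other patterns: stems ending in -d or -o add -oth; stems ending in -l add the prefix lu-; stems ending in -e or -k repeat the first consonant+vowel as a prefix.
So muksupab → muksupabob.

muksupabob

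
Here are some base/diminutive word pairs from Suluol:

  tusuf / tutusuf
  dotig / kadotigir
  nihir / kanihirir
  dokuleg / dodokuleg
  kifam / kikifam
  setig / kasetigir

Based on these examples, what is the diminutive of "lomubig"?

kalomubigir

setig and dokuleg both end in -g yet inflect differently (kasetigir, dodokuleg), so the final letter is not what conditions the rule; the last vowel is.
"lomubig" has last vowel 'i'. The stems whose last vowel is 'i' (setig → kasetigir, nihir → kanihirir, dotig → kadotigir) add ka- … -ir around the stem.
So lomubig → kalomubigir.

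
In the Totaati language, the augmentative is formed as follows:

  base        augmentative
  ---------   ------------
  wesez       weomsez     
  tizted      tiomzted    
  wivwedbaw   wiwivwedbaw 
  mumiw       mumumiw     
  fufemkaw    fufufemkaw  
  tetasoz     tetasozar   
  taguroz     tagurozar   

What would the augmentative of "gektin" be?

gegektin

wesez and tetasoz both end in -z yet inflect differently (weomsez, tetasozar), so the final letter is not what conditions the rule; the last vowel is.
"gektin" has last vowel 'i'. The one such stem in the data (mumiw → mumumiw) repeats the first consonant+vowel as a prefix (as do wivwedbaw, fufemkaw), so the same rule applies.
So gektin → gegektin.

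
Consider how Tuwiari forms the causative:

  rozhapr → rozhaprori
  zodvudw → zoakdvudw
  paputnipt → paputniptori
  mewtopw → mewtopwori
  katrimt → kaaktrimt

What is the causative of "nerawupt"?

nerawuptori

"nerawupt" has second-to-last letter 'p'. The stems whose second-to-last letter is 'p' (paputnipt → paputniptori, rozhapr → rozhaprori, mewtopw → mewtopwori) add -ori.
So nerawupt → nerawuptori.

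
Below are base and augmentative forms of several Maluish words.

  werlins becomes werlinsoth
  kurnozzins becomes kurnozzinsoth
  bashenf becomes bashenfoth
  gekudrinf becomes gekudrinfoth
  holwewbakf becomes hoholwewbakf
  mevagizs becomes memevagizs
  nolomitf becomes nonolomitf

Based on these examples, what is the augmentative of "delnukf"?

bashenf and holwewbakf both end in -f yet inflect differently (bashenfoth, hoholwewbakf), so the final letter is not what conditions the rule; the second-to-last letter is.
"delnukf" has second-to-last letter 'k'. The one such stem in the data (holwewbakf → hoholwewbakf) repeats the first consonant+vowel as a prefix (as do mevagizs, nolomitf), so the same rule applies.
The other pattern: stems whose second-to-last letter is 'n' add -oth.
So delnukf → dedelnukf.

dedelnukf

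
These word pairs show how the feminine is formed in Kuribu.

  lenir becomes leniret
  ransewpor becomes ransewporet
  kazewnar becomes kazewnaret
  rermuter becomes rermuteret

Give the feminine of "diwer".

Every pair shown (lenir → leniret, ransewpor → ransewporet, kazewnar → kazewnaret, …) follows the same rule: add -et.
So diwer → diweret.

diweret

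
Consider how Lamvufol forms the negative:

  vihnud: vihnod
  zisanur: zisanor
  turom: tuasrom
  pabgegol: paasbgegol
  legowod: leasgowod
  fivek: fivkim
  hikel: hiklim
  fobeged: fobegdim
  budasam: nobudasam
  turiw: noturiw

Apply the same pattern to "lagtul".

lagtol

vihnud and legowod both end in -d yet inflect differently (vihnod, leasgowod), so the final letter is not what conditions the rule; the last vowel is.
"lagtul" has last vowel 'u'. The stems whose last vowel is 'u' (vihnud → vihnod, zisanur → zisanor) change the last vowel to 'o'.
The other patterns: stems whose last vowel is 'o' insert -as- after the first vowel; stems whose last vowel is 'e' delete the last vowel and add -im; stems whose last vowel is 'a' or 'i' add the prefix no-.
So lagtul → lagtol.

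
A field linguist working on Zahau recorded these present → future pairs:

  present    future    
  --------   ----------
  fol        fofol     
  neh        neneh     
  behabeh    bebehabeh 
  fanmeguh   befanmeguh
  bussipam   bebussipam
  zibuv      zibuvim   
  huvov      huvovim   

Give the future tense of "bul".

neh and fanmeguh both end in -h yet inflect differently (neneh, befanmeguh), so the final letter is not what conditions the rule; the number of vowels is.
"bul" has 1 vowel. The stems with 1 vowel (neh → neneh, fol → fofol) repeat the first consonant+vowel as a prefix.
The other patterns: stems with 2 vowels add -im; stems with 3 vowels add the prefix be-.
So bul → bubul.

bubul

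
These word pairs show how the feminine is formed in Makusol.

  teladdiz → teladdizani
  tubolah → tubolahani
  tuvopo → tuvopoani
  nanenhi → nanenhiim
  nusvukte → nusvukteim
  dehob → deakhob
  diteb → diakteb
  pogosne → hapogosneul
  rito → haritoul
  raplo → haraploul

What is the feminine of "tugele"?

"tugele" begins with t-. The stems beginning with t- (teladdiz → teladdizani, tubolah → tubolahani, tuvopo → tuvopoani) add -ani.
So tugele → tugeleani.

tugeleani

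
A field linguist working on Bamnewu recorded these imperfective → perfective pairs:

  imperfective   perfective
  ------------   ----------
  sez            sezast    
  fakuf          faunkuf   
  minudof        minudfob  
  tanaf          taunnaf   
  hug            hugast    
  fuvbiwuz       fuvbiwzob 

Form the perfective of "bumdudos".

sez and fuvbiwuz both end in -z yet inflect differently (sezast, fuvbiwzob), so the final letter is not what conditions the rule; the number of vowels is.
"bumdudos" has 3 vowels. The stems with 3 vowels (fuvbiwuz → fuvbiwzob, minudof → minudfob) delete the last vowel and add -ob.
So bumdudos → bumdudsob.

bumdudsob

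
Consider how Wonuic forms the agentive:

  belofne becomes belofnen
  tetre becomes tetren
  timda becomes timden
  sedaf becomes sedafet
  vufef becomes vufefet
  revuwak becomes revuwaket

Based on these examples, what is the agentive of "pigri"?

timda and sedaf both have last vowel 'a' yet inflect differently (timden, sedafet), so the last vowel is not what conditions the rule; whether the stem ends in a vowel or a consonant is.
"pigri" ends in a vowel. The stems ending in a vowel (belofne → belofnen, tetre → tetren, timda → timden) drop the final letter and add -en.
The other pattern: stems ending in a consonant add -et.
So pigri → pigren.

pigren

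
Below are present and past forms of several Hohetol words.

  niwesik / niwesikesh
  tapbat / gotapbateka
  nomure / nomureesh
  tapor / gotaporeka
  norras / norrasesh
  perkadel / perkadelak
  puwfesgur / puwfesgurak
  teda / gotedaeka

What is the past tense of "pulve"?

pulveak

puwfesgur and tapor both end in -r yet inflect differently (puwfesgurak, gotaporeka), so the final letter is not what conditions the rule; the first letter is.
"pulve" begins with p-. The stems beginning with p- (perkadel → perkadelak, puwfesgur → puwfesgurak) add -ak.
The other patterns: stems beginning with n- add -esh; stems beginning with t- add go- … -eka around the stem.
So pulve → pulveak.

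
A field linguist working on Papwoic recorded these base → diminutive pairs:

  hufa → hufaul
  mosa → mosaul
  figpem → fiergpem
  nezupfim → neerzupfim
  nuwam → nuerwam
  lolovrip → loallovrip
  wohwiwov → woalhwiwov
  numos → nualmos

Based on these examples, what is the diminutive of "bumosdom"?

buermosdom

hufa and nuwam both have last vowel 'a' yet inflect differently (hufaul, nuerwam), so the last vowel is not what conditions the rule; the final letter is.
"bumosdom" ends in -m. The stems ending in -m (figpem → fiergpem, nezupfim → neerzupfim, nuwam → nuerwam) insert -er- after the first vowel.
So bumosdom → buermosdom.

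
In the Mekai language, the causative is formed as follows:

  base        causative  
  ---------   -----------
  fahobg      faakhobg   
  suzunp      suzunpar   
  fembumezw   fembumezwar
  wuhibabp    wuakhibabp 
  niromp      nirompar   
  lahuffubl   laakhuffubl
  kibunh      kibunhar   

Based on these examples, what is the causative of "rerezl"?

rerezlar

wuhibabp and niromp both end in -p yet inflect differently (wuakhibabp, nirompar), so the final letter is not what conditions the rule; the second-to-last letter is.
"rerezl" has second-to-last letter 'z'. The one such stem in the data (fembumezw → fembumezwar) adds -ar, so the same rule applies.
So rerezl → rerezlar.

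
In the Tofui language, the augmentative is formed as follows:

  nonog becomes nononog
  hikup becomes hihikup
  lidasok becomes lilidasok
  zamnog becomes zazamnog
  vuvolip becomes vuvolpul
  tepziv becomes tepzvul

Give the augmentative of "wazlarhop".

wawazlarhop

"wazlarhop" has last vowel 'o'. The stems whose last vowel is 'o' (nonog → nononog, lidasok → lilidasok, zamnog → zazamnog) repeat the first consonant+vowel as a prefix.
The other pattern: stems whose last vowel is 'i' delete the last vowel and add -ul.
So wazlarhop → wawazlarhop.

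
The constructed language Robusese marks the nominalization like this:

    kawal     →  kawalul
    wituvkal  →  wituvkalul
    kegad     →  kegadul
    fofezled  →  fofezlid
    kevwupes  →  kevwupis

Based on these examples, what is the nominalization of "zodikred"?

zodikrid

kegad and fofezled both end in -d yet inflect differently (kegadul, fofezlid), so the final letter is not what conditions the rule; the last vowel is.
"zodikred" has last vowel 'e'. The stems whose last vowel is 'e' (fofezled → fofezlid, kevwupes → kevwupis) change the last vowel to 'i'.
So zodikred → zodikrid.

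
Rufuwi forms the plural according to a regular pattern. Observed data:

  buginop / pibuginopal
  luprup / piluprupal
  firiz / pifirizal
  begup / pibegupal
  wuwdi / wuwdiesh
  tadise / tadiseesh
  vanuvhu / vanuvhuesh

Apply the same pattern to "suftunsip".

firiz and wuwdi both have last vowel 'i' yet inflect differently (pifirizal, wuwdiesh), so the last vowel is not what conditions the rule; whether the stem ends in a vowel or a consonant is.
"suftunsip" ends in a consonant. The stems ending in a consonant (buginop → pibuginopal, luprup → piluprupal, firiz → pifirizal) add pi- … -al around the stem.
So suftunsip → pisuftunsipal.

pisuftunsipal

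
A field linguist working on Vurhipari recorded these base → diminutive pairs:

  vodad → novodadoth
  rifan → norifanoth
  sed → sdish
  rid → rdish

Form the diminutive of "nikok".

vodad and rid both end in -d yet inflect differently (novodadoth, rdish), so the final letter is not what conditions the rule; the number of vowels is.
"nikok" has 2 vowels. The stems with 2 vowels (vodad → novodadoth, rifan → norifanoth) add no- … -oth around the stem.
The other pattern: stems with 1 vowel delete the last vowel and add -ish.
So nikok → nonikokoth.

nonikokoth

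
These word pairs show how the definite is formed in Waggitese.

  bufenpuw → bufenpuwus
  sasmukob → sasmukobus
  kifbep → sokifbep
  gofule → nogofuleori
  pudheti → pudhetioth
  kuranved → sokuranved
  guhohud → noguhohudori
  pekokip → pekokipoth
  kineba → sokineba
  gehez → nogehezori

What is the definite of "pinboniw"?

pinboniwoth

pekokip and kifbep both end in -p yet inflect differently (pekokipoth, sokifbep), so the final letter is not what conditions the rule; the first letter is.
"pinboniw" begins with p-. The stems beginning with p- (pekokip → pekokipoth, pudheti → pudhetioth) add -oth.
So pinboniw → pinboniwoth.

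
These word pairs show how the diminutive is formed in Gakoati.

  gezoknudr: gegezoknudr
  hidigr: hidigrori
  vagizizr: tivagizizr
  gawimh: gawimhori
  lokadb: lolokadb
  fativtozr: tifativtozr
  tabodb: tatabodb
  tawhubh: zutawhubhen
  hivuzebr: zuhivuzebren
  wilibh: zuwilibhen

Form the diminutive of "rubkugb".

rubkugbori

vagizizr and gezoknudr both end in -r yet inflect differently (tivagizizr, gegezoknudr), so the final letter is not what conditions the rule; the second-to-last letter is.
"rubkugb" has second-to-last letter 'g'. The one such stem in the data (hidigr → hidigrori) adds -ori, so the same rule applies.
So rubkugb → rubkugbori.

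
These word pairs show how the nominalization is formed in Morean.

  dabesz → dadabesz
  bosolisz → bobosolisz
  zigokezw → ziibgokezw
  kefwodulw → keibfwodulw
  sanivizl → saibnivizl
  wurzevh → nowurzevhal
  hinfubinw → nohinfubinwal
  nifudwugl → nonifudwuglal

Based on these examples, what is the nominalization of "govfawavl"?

nogovfawavlal

"govfawavl" has second-to-last letter 'v'. The one such stem in the data (wurzevh → nowurzevhal) adds no- … -al around the stem, so the same rule applies.
The other patterns: stems whose second-to-last letter is 's' repeat the first consonant+vowel as a prefix; stems whose second-to-last letter is 'l' or 'z' insert -ib- after the first vowel.
So govfawavl → nogovfawavlal.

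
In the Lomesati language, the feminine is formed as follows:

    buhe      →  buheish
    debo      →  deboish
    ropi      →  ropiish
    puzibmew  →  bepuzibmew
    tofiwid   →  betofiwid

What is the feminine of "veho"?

buhe and puzibmew both have last vowel 'e' yet inflect differently (buheish, bepuzibmew), so the last vowel is not what conditions the rule; whether the stem ends in a vowel or a consonant is.
"veho" ends in a vowel. The stems ending in a vowel (buhe → buheish, debo → deboish, ropi → ropiish) add -ish.
The other pattern: stems ending in a consonant add the prefix be-.
So veho → vehoish.

vehoish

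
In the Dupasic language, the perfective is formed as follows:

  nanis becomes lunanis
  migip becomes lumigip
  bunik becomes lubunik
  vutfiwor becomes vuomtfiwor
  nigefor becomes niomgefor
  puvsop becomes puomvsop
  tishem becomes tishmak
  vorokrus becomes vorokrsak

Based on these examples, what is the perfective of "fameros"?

"fameros" has last vowel 'o'. The stems whose last vowel is 'o' (vutfiwor → vuomtfiwor, nigefor → niomgefor, puvsop → puomvsop) insert -om- after the first vowel.
So fameros → faommeros.

faommeros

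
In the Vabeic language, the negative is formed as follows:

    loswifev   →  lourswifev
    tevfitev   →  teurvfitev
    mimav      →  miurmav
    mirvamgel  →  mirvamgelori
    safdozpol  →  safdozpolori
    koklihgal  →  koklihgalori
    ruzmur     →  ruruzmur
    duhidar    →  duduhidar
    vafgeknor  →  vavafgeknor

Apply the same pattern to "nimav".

"nimav" ends in -v. The stems ending in -v (loswifev → lourswifev, tevfitev → teurvfitev, mimav → miurmav) insert -ur- after the first vowel.
So nimav → niurmav.

niurmav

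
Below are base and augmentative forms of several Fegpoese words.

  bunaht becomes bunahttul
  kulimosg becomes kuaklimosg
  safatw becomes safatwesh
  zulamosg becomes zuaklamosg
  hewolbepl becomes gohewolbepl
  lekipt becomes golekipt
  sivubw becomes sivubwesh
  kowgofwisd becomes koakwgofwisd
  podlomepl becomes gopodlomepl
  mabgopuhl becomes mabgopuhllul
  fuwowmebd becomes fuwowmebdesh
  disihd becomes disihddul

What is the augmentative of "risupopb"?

gorisupopb

lekipt and bunaht both end in -t yet inflect differently (golekipt, bunahttul), so the final letter is not what conditions the rule; the second-to-last letter is.
"risupopb" has second-to-last letter 'p'. The stems whose second-to-last letter is 'p' (podlomepl → gopodlomepl, hewolbepl → gohewolbepl, lekipt → golekipt) add the prefix go-.
The other patterns: stems whose second-to-last letter is 'h' double the final consonant and add -ul; stems whose second-to-last letter is 's' insert -ak- after the first vowel; stems whose second-to-last letter is 'b' or 't' add -esh.
So risupopb → gorisupopb.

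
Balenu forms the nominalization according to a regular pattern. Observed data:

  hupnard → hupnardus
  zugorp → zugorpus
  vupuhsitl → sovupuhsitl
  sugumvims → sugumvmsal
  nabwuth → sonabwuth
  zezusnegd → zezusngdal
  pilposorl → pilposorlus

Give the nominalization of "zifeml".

zifmlal

vupuhsitl and pilposorl both end in -l yet inflect differently (sovupuhsitl, pilposorlus), so the final letter is not what conditions the rule; the second-to-last letter is.
"zifeml" has second-to-last letter 'm'. The one such stem in the data (sugumvims → sugumvmsal) deletes the last vowel and adds -al (as does zezusnegd), so the same rule applies.
The other patterns: stems whose second-to-last letter is 't' add the prefix so-; stems whose second-to-last letter is 'r' add -us.
So zifeml → zifmlal.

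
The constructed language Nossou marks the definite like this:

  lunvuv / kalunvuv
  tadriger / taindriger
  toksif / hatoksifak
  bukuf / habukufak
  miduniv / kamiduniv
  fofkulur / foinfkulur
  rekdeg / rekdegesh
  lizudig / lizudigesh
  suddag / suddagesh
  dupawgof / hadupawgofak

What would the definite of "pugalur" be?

puingalur

miduniv and lizudig both have last vowel 'i' yet inflect differently (kamiduniv, lizudigesh), so the last vowel is not what conditions the rule; the final letter is.
"pugalur" ends in -r. The stems ending in -r (tadriger → taindriger, fofkulur → foinfkulur) insert -in- after the first vowel.
So pugalur → puingalur.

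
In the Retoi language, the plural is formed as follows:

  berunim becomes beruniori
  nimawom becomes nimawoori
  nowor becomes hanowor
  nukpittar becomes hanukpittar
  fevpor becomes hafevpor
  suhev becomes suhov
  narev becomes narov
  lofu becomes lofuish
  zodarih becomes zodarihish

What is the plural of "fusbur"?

"fusbur" ends in -r. The stems ending in -r (nowor → hanowor, nukpittar → hanukpittar, fevpor → hafevpor) add the prefix ha-.
The other patterns: stems ending in -m drop the final letter and add -ori; stems ending in -v change the last vowel to 'o'; stems ending in -h or -u add -ish.
So fusbur → hafusbur.

hafusbur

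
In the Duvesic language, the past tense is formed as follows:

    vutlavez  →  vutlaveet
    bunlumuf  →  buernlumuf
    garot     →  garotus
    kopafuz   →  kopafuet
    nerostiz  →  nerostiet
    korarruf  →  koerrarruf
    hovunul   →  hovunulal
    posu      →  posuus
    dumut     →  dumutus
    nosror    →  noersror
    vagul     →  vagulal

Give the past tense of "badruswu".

"badruswu" ends in -u. The one such stem in the data (posu → posuus) adds -us, so the same rule applies.
The other patterns: stems ending in -f or -r insert -er- after the first vowel; stems ending in -z drop the final letter and add -et; stems ending in -l add -al.
So badruswu → badruswuus.

badruswuus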